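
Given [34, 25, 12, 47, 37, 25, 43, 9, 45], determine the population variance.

173.0617

Step 1: Compute the mean: (34 + 25 + 12 + 47 + 37 + 25 + 43 + 9 + 45) / 9 = 30.7778
Step 2: Compute squared deviations from the mean:
  (34 - 30.7778)^2 = 10.3827
  (25 - 30.7778)^2 = 33.3827
  (12 - 30.7778)^2 = 352.6049
  (47 - 30.7778)^2 = 263.1605
  (37 - 30.7778)^2 = 38.716
  (25 - 30.7778)^2 = 33.3827
  (43 - 30.7778)^2 = 149.3827
  (9 - 30.7778)^2 = 474.2716
  (45 - 30.7778)^2 = 202.2716
Step 3: Sum of squared deviations = 1557.5556
Step 4: Population variance = 1557.5556 / 9 = 173.0617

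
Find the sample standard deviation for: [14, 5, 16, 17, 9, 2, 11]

5.6231

Step 1: Compute the mean: 10.5714
Step 2: Sum of squared deviations from the mean: 189.7143
Step 3: Sample variance = 189.7143 / 6 = 31.619
Step 4: Standard deviation = sqrt(31.619) = 5.6231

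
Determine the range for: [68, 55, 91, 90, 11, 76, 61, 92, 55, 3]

89

Step 1: Identify the maximum value: max = 92
Step 2: Identify the minimum value: min = 3
Step 3: Range = max - min = 92 - 3 = 89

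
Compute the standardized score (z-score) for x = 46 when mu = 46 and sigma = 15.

0

Step 1: Recall the z-score formula: z = (x - mu) / sigma
Step 2: Substitute values: z = (46 - 46) / 15
Step 3: z = 0 / 15 = 0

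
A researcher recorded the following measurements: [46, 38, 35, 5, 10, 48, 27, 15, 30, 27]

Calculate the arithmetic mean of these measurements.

28.1

Step 1: Sum all values: 46 + 38 + 35 + 5 + 10 + 48 + 27 + 15 + 30 + 27 = 281
Step 2: Count the number of values: n = 10
Step 3: Mean = sum / n = 281 / 10 = 28.1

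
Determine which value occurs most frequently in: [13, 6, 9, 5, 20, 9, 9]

9

Step 1: Count the frequency of each value:
  5: appears 1 time(s)
  6: appears 1 time(s)
  9: appears 3 time(s)
  13: appears 1 time(s)
  20: appears 1 time(s)
Step 2: The value 9 appears most frequently (3 times).
Step 3: Mode = 9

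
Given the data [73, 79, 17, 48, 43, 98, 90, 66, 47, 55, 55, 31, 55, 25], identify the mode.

55

Step 1: Count the frequency of each value:
  17: appears 1 time(s)
  25: appears 1 time(s)
  31: appears 1 time(s)
  43: appears 1 time(s)
  47: appears 1 time(s)
  48: appears 1 time(s)
  55: appears 3 time(s)
  66: appears 1 time(s)
  73: appears 1 time(s)
  79: appears 1 time(s)
  90: appears 1 time(s)
  98: appears 1 time(s)
Step 2: The value 55 appears most frequently (3 times).
Step 3: Mode = 55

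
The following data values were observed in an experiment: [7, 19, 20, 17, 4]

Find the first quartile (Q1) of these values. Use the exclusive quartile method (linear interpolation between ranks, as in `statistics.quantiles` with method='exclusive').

5.5

Step 1: Sort the data: [4, 7, 17, 19, 20]
Step 2: n = 5
Step 3: Using the exclusive quartile method:
  Q1 = 5.5
  Q2 (median) = 17
  Q3 = 19.5
  IQR = Q3 - Q1 = 19.5 - 5.5 = 14
Step 4: Q1 = 5.5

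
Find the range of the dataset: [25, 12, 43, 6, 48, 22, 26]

42

Step 1: Identify the maximum value: max = 48
Step 2: Identify the minimum value: min = 6
Step 3: Range = max - min = 48 - 6 = 42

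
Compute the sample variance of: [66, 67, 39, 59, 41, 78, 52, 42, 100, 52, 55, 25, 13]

507.1667

Step 1: Compute the mean: (66 + 67 + 39 + 59 + 41 + 78 + 52 + 42 + 100 + 52 + 55 + 25 + 13) / 13 = 53
Step 2: Compute squared deviations from the mean:
  (66 - 53)^2 = 169
  (67 - 53)^2 = 196
  (39 - 53)^2 = 196
  (59 - 53)^2 = 36
  (41 - 53)^2 = 144
  (78 - 53)^2 = 625
  (52 - 53)^2 = 1
  (42 - 53)^2 = 121
  (100 - 53)^2 = 2209
  (52 - 53)^2 = 1
  (55 - 53)^2 = 4
  (25 - 53)^2 = 784
  (13 - 53)^2 = 1600
Step 3: Sum of squared deviations = 6086
Step 4: Sample variance = 6086 / 12 = 507.1667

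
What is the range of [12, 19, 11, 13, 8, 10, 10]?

11

Step 1: Identify the maximum value: max = 19
Step 2: Identify the minimum value: min = 8
Step 3: Range = max - min = 19 - 8 = 11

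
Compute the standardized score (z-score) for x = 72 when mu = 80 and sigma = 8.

-1

Step 1: Recall the z-score formula: z = (x - mu) / sigma
Step 2: Substitute values: z = (72 - 80) / 8
Step 3: z = -8 / 8 = -1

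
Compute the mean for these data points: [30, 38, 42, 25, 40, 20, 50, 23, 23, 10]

30.1

Step 1: Sum all values: 30 + 38 + 42 + 25 + 40 + 20 + 50 + 23 + 23 + 10 = 301
Step 2: Count the number of values: n = 10
Step 3: Mean = sum / n = 301 / 10 = 30.1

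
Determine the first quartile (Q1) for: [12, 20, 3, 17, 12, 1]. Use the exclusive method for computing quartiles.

2.5

Step 1: Sort the data: [1, 3, 12, 12, 17, 20]
Step 2: n = 6
Step 3: Using the exclusive quartile method:
  Q1 = 2.5
  Q2 (median) = 12
  Q3 = 17.75
  IQR = Q3 - Q1 = 17.75 - 2.5 = 15.25
Step 4: Q1 = 2.5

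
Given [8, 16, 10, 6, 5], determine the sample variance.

19

Step 1: Compute the mean: (8 + 16 + 10 + 6 + 5) / 5 = 9
Step 2: Compute squared deviations from the mean:
  (8 - 9)^2 = 1
  (16 - 9)^2 = 49
  (10 - 9)^2 = 1
  (6 - 9)^2 = 9
  (5 - 9)^2 = 16
Step 3: Sum of squared deviations = 76
Step 4: Sample variance = 76 / 4 = 19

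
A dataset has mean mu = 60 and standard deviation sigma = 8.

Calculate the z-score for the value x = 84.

3

Step 1: Recall the z-score formula: z = (x - mu) / sigma
Step 2: Substitute values: z = (84 - 60) / 8
Step 3: z = 24 / 8 = 3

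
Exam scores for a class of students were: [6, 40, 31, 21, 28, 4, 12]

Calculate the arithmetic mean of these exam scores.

20.2857

Step 1: Sum all values: 6 + 40 + 31 + 21 + 28 + 4 + 12 = 142
Step 2: Count the number of values: n = 7
Step 3: Mean = sum / n = 142 / 7 = 20.2857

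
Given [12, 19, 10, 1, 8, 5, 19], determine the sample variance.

45.619

Step 1: Compute the mean: (12 + 19 + 10 + 1 + 8 + 5 + 19) / 7 = 10.5714
Step 2: Compute squared deviations from the mean:
  (12 - 10.5714)^2 = 2.0408
  (19 - 10.5714)^2 = 71.0408
  (10 - 10.5714)^2 = 0.3265
  (1 - 10.5714)^2 = 91.6122
  (8 - 10.5714)^2 = 6.6122
  (5 - 10.5714)^2 = 31.0408
  (19 - 10.5714)^2 = 71.0408
Step 3: Sum of squared deviations = 273.7143
Step 4: Sample variance = 273.7143 / 6 = 45.619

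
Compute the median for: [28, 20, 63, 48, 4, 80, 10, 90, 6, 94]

38

Step 1: Sort the data in ascending order: [4, 6, 10, 20, 28, 48, 63, 80, 90, 94]
Step 2: The number of values is n = 10.
Step 3: Since n is even, the median is the average of positions 5 and 6:
  Median = (28 + 48) / 2 = 38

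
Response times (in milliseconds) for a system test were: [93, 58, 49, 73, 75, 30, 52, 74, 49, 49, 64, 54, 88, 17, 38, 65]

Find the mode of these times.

49

Step 1: Count the frequency of each value:
  17: appears 1 time(s)
  30: appears 1 time(s)
  38: appears 1 time(s)
  49: appears 3 time(s)
  52: appears 1 time(s)
  54: appears 1 time(s)
  58: appears 1 time(s)
  64: appears 1 time(s)
  65: appears 1 time(s)
  73: appears 1 time(s)
  74: appears 1 time(s)
  75: appears 1 time(s)
  88: appears 1 time(s)
  93: appears 1 time(s)
Step 2: The value 49 appears most frequently (3 times).
Step 3: Mode = 49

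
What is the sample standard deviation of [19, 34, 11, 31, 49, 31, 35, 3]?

14.7545

Step 1: Compute the mean: 26.625
Step 2: Sum of squared deviations from the mean: 1523.875
Step 3: Sample variance = 1523.875 / 7 = 217.6964
Step 4: Standard deviation = sqrt(217.6964) = 14.7545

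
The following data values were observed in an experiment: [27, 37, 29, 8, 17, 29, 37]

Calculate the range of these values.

29

Step 1: Identify the maximum value: max = 37
Step 2: Identify the minimum value: min = 8
Step 3: Range = max - min = 37 - 8 = 29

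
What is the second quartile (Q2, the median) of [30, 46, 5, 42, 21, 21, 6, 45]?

25.5

Step 1: Sort the data: [5, 6, 21, 21, 30, 42, 45, 46]
Step 2: n = 8
Step 3: Q2 is the median. Since n is even, it is the average of the values at positions 4 and 5:
  Q2 = (21 + 30) / 2 = 25.5
Step 4: Q2 = 25.5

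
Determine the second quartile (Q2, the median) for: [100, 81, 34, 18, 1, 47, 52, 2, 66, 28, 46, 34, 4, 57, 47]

46

Step 1: Sort the data: [1, 2, 4, 18, 28, 34, 34, 46, 47, 47, 52, 57, 66, 81, 100]
Step 2: n = 15
Step 3: Q2 is the median. Since n is odd, it is the middle value at position 8: 46
Step 4: Q2 = 46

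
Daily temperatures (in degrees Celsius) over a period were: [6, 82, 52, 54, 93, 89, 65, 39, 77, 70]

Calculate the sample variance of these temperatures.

690.2333

Step 1: Compute the mean: (6 + 82 + 52 + 54 + 93 + 89 + 65 + 39 + 77 + 70) / 10 = 62.7
Step 2: Compute squared deviations from the mean:
  (6 - 62.7)^2 = 3214.89
  (82 - 62.7)^2 = 372.49
  (52 - 62.7)^2 = 114.49
  (54 - 62.7)^2 = 75.69
  (93 - 62.7)^2 = 918.09
  (89 - 62.7)^2 = 691.69
  (65 - 62.7)^2 = 5.29
  (39 - 62.7)^2 = 561.69
  (77 - 62.7)^2 = 204.49
  (70 - 62.7)^2 = 53.29
Step 3: Sum of squared deviations = 6212.1
Step 4: Sample variance = 6212.1 / 9 = 690.2333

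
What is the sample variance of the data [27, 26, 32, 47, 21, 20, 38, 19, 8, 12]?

138

Step 1: Compute the mean: (27 + 26 + 32 + 47 + 21 + 20 + 38 + 19 + 8 + 12) / 10 = 25
Step 2: Compute squared deviations from the mean:
  (27 - 25)^2 = 4
  (26 - 25)^2 = 1
  (32 - 25)^2 = 49
  (47 - 25)^2 = 484
  (21 - 25)^2 = 16
  (20 - 25)^2 = 25
  (38 - 25)^2 = 169
  (19 - 25)^2 = 36
  (8 - 25)^2 = 289
  (12 - 25)^2 = 169
Step 3: Sum of squared deviations = 1242
Step 4: Sample variance = 1242 / 9 = 138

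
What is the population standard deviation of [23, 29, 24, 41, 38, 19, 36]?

7.8194

Step 1: Compute the mean: 30
Step 2: Sum of squared deviations from the mean: 428
Step 3: Population variance = 428 / 7 = 61.1429
Step 4: Standard deviation = sqrt(61.1429) = 7.8194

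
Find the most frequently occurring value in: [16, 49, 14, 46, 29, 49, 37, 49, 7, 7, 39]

49

Step 1: Count the frequency of each value:
  7: appears 2 time(s)
  14: appears 1 time(s)
  16: appears 1 time(s)
  29: appears 1 time(s)
  37: appears 1 time(s)
  39: appears 1 time(s)
  46: appears 1 time(s)
  49: appears 3 time(s)
Step 2: The value 49 appears most frequently (3 times).
Step 3: Mode = 49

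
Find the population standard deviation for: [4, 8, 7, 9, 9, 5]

1.9149

Step 1: Compute the mean: 7
Step 2: Sum of squared deviations from the mean: 22
Step 3: Population variance = 22 / 6 = 3.6667
Step 4: Standard deviation = sqrt(3.6667) = 1.9149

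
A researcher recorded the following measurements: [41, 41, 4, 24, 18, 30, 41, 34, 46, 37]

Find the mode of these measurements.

41

Step 1: Count the frequency of each value:
  4: appears 1 time(s)
  18: appears 1 time(s)
  24: appears 1 time(s)
  30: appears 1 time(s)
  34: appears 1 time(s)
  37: appears 1 time(s)
  41: appears 3 time(s)
  46: appears 1 time(s)
Step 2: The value 41 appears most frequently (3 times).
Step 3: Mode = 41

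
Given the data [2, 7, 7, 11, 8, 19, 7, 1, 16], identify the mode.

7

Step 1: Count the frequency of each value:
  1: appears 1 time(s)
  2: appears 1 time(s)
  7: appears 3 time(s)
  8: appears 1 time(s)
  11: appears 1 time(s)
  16: appears 1 time(s)
  19: appears 1 time(s)
Step 2: The value 7 appears most frequently (3 times).
Step 3: Mode = 7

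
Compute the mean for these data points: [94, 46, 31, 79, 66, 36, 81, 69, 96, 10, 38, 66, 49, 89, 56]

60.4

Step 1: Sum all values: 94 + 46 + 31 + 79 + 66 + 36 + 81 + 69 + 96 + 10 + 38 + 66 + 49 + 89 + 56 = 906
Step 2: Count the number of values: n = 15
Step 3: Mean = sum / n = 906 / 15 = 60.4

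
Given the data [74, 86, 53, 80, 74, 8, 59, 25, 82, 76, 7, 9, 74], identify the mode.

74

Step 1: Count the frequency of each value:
  7: appears 1 time(s)
  8: appears 1 time(s)
  9: appears 1 time(s)
  25: appears 1 time(s)
  53: appears 1 time(s)
  59: appears 1 time(s)
  74: appears 3 time(s)
  76: appears 1 time(s)
  80: appears 1 time(s)
  82: appears 1 time(s)
  86: appears 1 time(s)
Step 2: The value 74 appears most frequently (3 times).
Step 3: Mode = 74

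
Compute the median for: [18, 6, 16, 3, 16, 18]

16

Step 1: Sort the data in ascending order: [3, 6, 16, 16, 18, 18]
Step 2: The number of values is n = 6.
Step 3: Since n is even, the median is the average of positions 3 and 4:
  Median = (16 + 16) / 2 = 16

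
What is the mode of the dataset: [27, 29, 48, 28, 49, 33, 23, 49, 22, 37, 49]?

49

Step 1: Count the frequency of each value:
  22: appears 1 time(s)
  23: appears 1 time(s)
  27: appears 1 time(s)
  28: appears 1 time(s)
  29: appears 1 time(s)
  33: appears 1 time(s)
  37: appears 1 time(s)
  48: appears 1 time(s)
  49: appears 3 time(s)
Step 2: The value 49 appears most frequently (3 times).
Step 3: Mode = 49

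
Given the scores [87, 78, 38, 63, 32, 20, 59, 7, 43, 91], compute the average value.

51.8

Step 1: Sum all values: 87 + 78 + 38 + 63 + 32 + 20 + 59 + 7 + 43 + 91 = 518
Step 2: Count the number of values: n = 10
Step 3: Mean = sum / n = 518 / 10 = 51.8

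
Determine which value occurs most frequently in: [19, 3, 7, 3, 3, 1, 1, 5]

3

Step 1: Count the frequency of each value:
  1: appears 2 time(s)
  3: appears 3 time(s)
  5: appears 1 time(s)
  7: appears 1 time(s)
  19: appears 1 time(s)
Step 2: The value 3 appears most frequently (3 times).
Step 3: Mode = 3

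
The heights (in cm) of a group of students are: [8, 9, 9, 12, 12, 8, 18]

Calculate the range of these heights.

10

Step 1: Identify the maximum value: max = 18
Step 2: Identify the minimum value: min = 8
Step 3: Range = max - min = 18 - 8 = 10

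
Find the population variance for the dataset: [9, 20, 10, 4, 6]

30.56

Step 1: Compute the mean: (9 + 20 + 10 + 4 + 6) / 5 = 9.8
Step 2: Compute squared deviations from the mean:
  (9 - 9.8)^2 = 0.64
  (20 - 9.8)^2 = 104.04
  (10 - 9.8)^2 = 0.04
  (4 - 9.8)^2 = 33.64
  (6 - 9.8)^2 = 14.44
Step 3: Sum of squared deviations = 152.8
Step 4: Population variance = 152.8 / 5 = 30.56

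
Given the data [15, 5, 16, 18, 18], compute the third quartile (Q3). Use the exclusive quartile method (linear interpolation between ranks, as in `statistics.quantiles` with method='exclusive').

18

Step 1: Sort the data: [5, 15, 16, 18, 18]
Step 2: n = 5
Step 3: Using the exclusive quartile method:
  Q1 = 10
  Q2 (median) = 16
  Q3 = 18
  IQR = Q3 - Q1 = 18 - 10 = 8
Step 4: Q3 = 18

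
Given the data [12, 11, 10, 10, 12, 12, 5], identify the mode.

12

Step 1: Count the frequency of each value:
  5: appears 1 time(s)
  10: appears 2 time(s)
  11: appears 1 time(s)
  12: appears 3 time(s)
Step 2: The value 12 appears most frequently (3 times).
Step 3: Mode = 12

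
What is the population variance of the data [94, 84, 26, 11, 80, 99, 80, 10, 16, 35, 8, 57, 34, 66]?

1049.7143

Step 1: Compute the mean: (94 + 84 + 26 + 11 + 80 + 99 + 80 + 10 + 16 + 35 + 8 + 57 + 34 + 66) / 14 = 50
Step 2: Compute squared deviations from the mean:
  (94 - 50)^2 = 1936
  (84 - 50)^2 = 1156
  (26 - 50)^2 = 576
  (11 - 50)^2 = 1521
  (80 - 50)^2 = 900
  (99 - 50)^2 = 2401
  (80 - 50)^2 = 900
  (10 - 50)^2 = 1600
  (16 - 50)^2 = 1156
  (35 - 50)^2 = 225
  (8 - 50)^2 = 1764
  (57 - 50)^2 = 49
  (34 - 50)^2 = 256
  (66 - 50)^2 = 256
Step 3: Sum of squared deviations = 14696
Step 4: Population variance = 14696 / 14 = 1049.7143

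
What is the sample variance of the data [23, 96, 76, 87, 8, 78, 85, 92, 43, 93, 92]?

956.8182

Step 1: Compute the mean: (23 + 96 + 76 + 87 + 8 + 78 + 85 + 92 + 43 + 93 + 92) / 11 = 70.2727
Step 2: Compute squared deviations from the mean:
  (23 - 70.2727)^2 = 2234.7107
  (96 - 70.2727)^2 = 661.8926
  (76 - 70.2727)^2 = 32.8017
  (87 - 70.2727)^2 = 279.8017
  (8 - 70.2727)^2 = 3877.8926
  (78 - 70.2727)^2 = 59.7107
  (85 - 70.2727)^2 = 216.8926
  (92 - 70.2727)^2 = 472.0744
  (43 - 70.2727)^2 = 743.8017
  (93 - 70.2727)^2 = 516.5289
  (92 - 70.2727)^2 = 472.0744
Step 3: Sum of squared deviations = 9568.1818
Step 4: Sample variance = 9568.1818 / 10 = 956.8182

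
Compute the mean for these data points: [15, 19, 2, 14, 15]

13

Step 1: Sum all values: 15 + 19 + 2 + 14 + 15 = 65
Step 2: Count the number of values: n = 5
Step 3: Mean = sum / n = 65 / 5 = 13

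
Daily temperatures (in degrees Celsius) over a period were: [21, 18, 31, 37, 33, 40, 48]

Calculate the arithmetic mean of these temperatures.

32.5714

Step 1: Sum all values: 21 + 18 + 31 + 37 + 33 + 40 + 48 = 228
Step 2: Count the number of values: n = 7
Step 3: Mean = sum / n = 228 / 7 = 32.5714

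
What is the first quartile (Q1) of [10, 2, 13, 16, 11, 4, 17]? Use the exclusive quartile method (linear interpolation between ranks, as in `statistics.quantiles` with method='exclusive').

4

Step 1: Sort the data: [2, 4, 10, 11, 13, 16, 17]
Step 2: n = 7
Step 3: Using the exclusive quartile method:
  Q1 = 4
  Q2 (median) = 11
  Q3 = 16
  IQR = Q3 - Q1 = 16 - 4 = 12
Step 4: Q1 = 4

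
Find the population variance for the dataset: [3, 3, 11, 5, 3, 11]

13

Step 1: Compute the mean: (3 + 3 + 11 + 5 + 3 + 11) / 6 = 6
Step 2: Compute squared deviations from the mean:
  (3 - 6)^2 = 9
  (3 - 6)^2 = 9
  (11 - 6)^2 = 25
  (5 - 6)^2 = 1
  (3 - 6)^2 = 9
  (11 - 6)^2 = 25
Step 3: Sum of squared deviations = 78
Step 4: Population variance = 78 / 6 = 13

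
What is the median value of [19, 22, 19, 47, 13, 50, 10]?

19

Step 1: Sort the data in ascending order: [10, 13, 19, 19, 22, 47, 50]
Step 2: The number of values is n = 7.
Step 3: Since n is odd, the median is the middle value at position 4: 19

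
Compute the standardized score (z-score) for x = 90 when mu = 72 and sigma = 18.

1

Step 1: Recall the z-score formula: z = (x - mu) / sigma
Step 2: Substitute values: z = (90 - 72) / 18
Step 3: z = 18 / 18 = 1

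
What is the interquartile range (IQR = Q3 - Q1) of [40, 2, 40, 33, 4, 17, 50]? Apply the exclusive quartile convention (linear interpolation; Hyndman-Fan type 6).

36

Step 1: Sort the data: [2, 4, 17, 33, 40, 40, 50]
Step 2: n = 7
Step 3: Using the exclusive quartile method:
  Q1 = 4
  Q2 (median) = 33
  Q3 = 40
  IQR = Q3 - Q1 = 40 - 4 = 36
Step 4: IQR = 36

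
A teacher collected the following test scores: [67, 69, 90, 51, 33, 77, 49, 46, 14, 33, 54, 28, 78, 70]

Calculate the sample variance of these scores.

485.1044

Step 1: Compute the mean: (67 + 69 + 90 + 51 + 33 + 77 + 49 + 46 + 14 + 33 + 54 + 28 + 78 + 70) / 14 = 54.2143
Step 2: Compute squared deviations from the mean:
  (67 - 54.2143)^2 = 163.4745
  (69 - 54.2143)^2 = 218.6173
  (90 - 54.2143)^2 = 1280.6173
  (51 - 54.2143)^2 = 10.3316
  (33 - 54.2143)^2 = 450.0459
  (77 - 54.2143)^2 = 519.1888
  (49 - 54.2143)^2 = 27.1888
  (46 - 54.2143)^2 = 67.4745
  (14 - 54.2143)^2 = 1617.1888
  (33 - 54.2143)^2 = 450.0459
  (54 - 54.2143)^2 = 0.0459
  (28 - 54.2143)^2 = 687.1888
  (78 - 54.2143)^2 = 565.7602
  (70 - 54.2143)^2 = 249.1888
Step 3: Sum of squared deviations = 6306.3571
Step 4: Sample variance = 6306.3571 / 13 = 485.1044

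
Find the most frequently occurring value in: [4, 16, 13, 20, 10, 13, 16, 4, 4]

4

Step 1: Count the frequency of each value:
  4: appears 3 time(s)
  10: appears 1 time(s)
  13: appears 2 time(s)
  16: appears 2 time(s)
  20: appears 1 time(s)
Step 2: The value 4 appears most frequently (3 times).
Step 3: Mode = 4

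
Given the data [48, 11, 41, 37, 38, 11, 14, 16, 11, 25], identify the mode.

11

Step 1: Count the frequency of each value:
  11: appears 3 time(s)
  14: appears 1 time(s)
  16: appears 1 time(s)
  25: appears 1 time(s)
  37: appears 1 time(s)
  38: appears 1 time(s)
  41: appears 1 time(s)
  48: appears 1 time(s)
Step 2: The value 11 appears most frequently (3 times).
Step 3: Mode = 11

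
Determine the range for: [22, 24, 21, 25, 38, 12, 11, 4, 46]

42

Step 1: Identify the maximum value: max = 46
Step 2: Identify the minimum value: min = 4
Step 3: Range = max - min = 46 - 4 = 42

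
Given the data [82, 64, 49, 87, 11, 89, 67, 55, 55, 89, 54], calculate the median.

64

Step 1: Sort the data in ascending order: [11, 49, 54, 55, 55, 64, 67, 82, 87, 89, 89]
Step 2: The number of values is n = 11.
Step 3: Since n is odd, the median is the middle value at position 6: 64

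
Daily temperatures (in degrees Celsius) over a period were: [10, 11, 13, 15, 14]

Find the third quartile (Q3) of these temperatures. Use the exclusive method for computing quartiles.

14.5

Step 1: Sort the data: [10, 11, 13, 14, 15]
Step 2: n = 5
Step 3: Using the exclusive quartile method:
  Q1 = 10.5
  Q2 (median) = 13
  Q3 = 14.5
  IQR = Q3 - Q1 = 14.5 - 10.5 = 4
Step 4: Q3 = 14.5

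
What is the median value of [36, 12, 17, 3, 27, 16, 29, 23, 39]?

23

Step 1: Sort the data in ascending order: [3, 12, 16, 17, 23, 27, 29, 36, 39]
Step 2: The number of values is n = 9.
Step 3: Since n is odd, the median is the middle value at position 5: 23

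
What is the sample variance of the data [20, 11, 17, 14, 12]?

13.7

Step 1: Compute the mean: (20 + 11 + 17 + 14 + 12) / 5 = 14.8
Step 2: Compute squared deviations from the mean:
  (20 - 14.8)^2 = 27.04
  (11 - 14.8)^2 = 14.44
  (17 - 14.8)^2 = 4.84
  (14 - 14.8)^2 = 0.64
  (12 - 14.8)^2 = 7.84
Step 3: Sum of squared deviations = 54.8
Step 4: Sample variance = 54.8 / 4 = 13.7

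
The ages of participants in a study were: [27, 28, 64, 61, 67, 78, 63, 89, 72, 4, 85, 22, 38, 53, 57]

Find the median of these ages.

61

Step 1: Sort the data in ascending order: [4, 22, 27, 28, 38, 53, 57, 61, 63, 64, 67, 72, 78, 85, 89]
Step 2: The number of values is n = 15.
Step 3: Since n is odd, the median is the middle value at position 8: 61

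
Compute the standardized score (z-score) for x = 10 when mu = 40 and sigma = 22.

-1.3636

Step 1: Recall the z-score formula: z = (x - mu) / sigma
Step 2: Substitute values: z = (10 - 40) / 22
Step 3: z = -30 / 22 = -1.3636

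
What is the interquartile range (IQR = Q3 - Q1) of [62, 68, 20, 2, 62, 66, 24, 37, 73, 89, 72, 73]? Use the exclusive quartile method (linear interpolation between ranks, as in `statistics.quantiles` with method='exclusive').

45.5

Step 1: Sort the data: [2, 20, 24, 37, 62, 62, 66, 68, 72, 73, 73, 89]
Step 2: n = 12
Step 3: Using the exclusive quartile method:
  Q1 = 27.25
  Q2 (median) = 64
  Q3 = 72.75
  IQR = Q3 - Q1 = 72.75 - 27.25 = 45.5
Step 4: IQR = 45.5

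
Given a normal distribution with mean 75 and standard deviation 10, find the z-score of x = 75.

0

Step 1: Recall the z-score formula: z = (x - mu) / sigma
Step 2: Substitute values: z = (75 - 75) / 10
Step 3: z = 0 / 10 = 0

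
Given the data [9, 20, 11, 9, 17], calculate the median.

11

Step 1: Sort the data in ascending order: [9, 9, 11, 17, 20]
Step 2: The number of values is n = 5.
Step 3: Since n is odd, the median is the middle value at position 3: 11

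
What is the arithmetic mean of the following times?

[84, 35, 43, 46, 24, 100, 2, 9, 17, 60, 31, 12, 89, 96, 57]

47

Step 1: Sum all values: 84 + 35 + 43 + 46 + 24 + 100 + 2 + 9 + 17 + 60 + 31 + 12 + 89 + 96 + 57 = 705
Step 2: Count the number of values: n = 15
Step 3: Mean = sum / n = 705 / 15 = 47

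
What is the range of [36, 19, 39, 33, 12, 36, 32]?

27

Step 1: Identify the maximum value: max = 39
Step 2: Identify the minimum value: min = 12
Step 3: Range = max - min = 39 - 12 = 27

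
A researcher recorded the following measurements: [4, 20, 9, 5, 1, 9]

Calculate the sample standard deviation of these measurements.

6.6332

Step 1: Compute the mean: 8
Step 2: Sum of squared deviations from the mean: 220
Step 3: Sample variance = 220 / 5 = 44
Step 4: Standard deviation = sqrt(44) = 6.6332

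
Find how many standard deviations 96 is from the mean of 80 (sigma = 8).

2

Step 1: Recall the z-score formula: z = (x - mu) / sigma
Step 2: Substitute values: z = (96 - 80) / 8
Step 3: z = 16 / 8 = 2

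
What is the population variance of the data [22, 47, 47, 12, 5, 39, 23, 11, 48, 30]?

238.04

Step 1: Compute the mean: (22 + 47 + 47 + 12 + 5 + 39 + 23 + 11 + 48 + 30) / 10 = 28.4
Step 2: Compute squared deviations from the mean:
  (22 - 28.4)^2 = 40.96
  (47 - 28.4)^2 = 345.96
  (47 - 28.4)^2 = 345.96
  (12 - 28.4)^2 = 268.96
  (5 - 28.4)^2 = 547.56
  (39 - 28.4)^2 = 112.36
  (23 - 28.4)^2 = 29.16
  (11 - 28.4)^2 = 302.76
  (48 - 28.4)^2 = 384.16
  (30 - 28.4)^2 = 2.56
Step 3: Sum of squared deviations = 2380.4
Step 4: Population variance = 2380.4 / 10 = 238.04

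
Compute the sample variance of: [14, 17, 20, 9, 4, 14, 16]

28.619

Step 1: Compute the mean: (14 + 17 + 20 + 9 + 4 + 14 + 16) / 7 = 13.4286
Step 2: Compute squared deviations from the mean:
  (14 - 13.4286)^2 = 0.3265
  (17 - 13.4286)^2 = 12.7551
  (20 - 13.4286)^2 = 43.1837
  (9 - 13.4286)^2 = 19.6122
  (4 - 13.4286)^2 = 88.898
  (14 - 13.4286)^2 = 0.3265
  (16 - 13.4286)^2 = 6.6122
Step 3: Sum of squared deviations = 171.7143
Step 4: Sample variance = 171.7143 / 6 = 28.619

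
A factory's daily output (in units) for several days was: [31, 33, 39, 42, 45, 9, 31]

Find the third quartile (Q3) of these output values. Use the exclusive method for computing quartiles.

42

Step 1: Sort the data: [9, 31, 31, 33, 39, 42, 45]
Step 2: n = 7
Step 3: Using the exclusive quartile method:
  Q1 = 31
  Q2 (median) = 33
  Q3 = 42
  IQR = Q3 - Q1 = 42 - 31 = 11
Step 4: Q3 = 42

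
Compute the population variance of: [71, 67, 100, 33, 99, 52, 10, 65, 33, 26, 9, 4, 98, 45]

1052.1224

Step 1: Compute the mean: (71 + 67 + 100 + 33 + 99 + 52 + 10 + 65 + 33 + 26 + 9 + 4 + 98 + 45) / 14 = 50.8571
Step 2: Compute squared deviations from the mean:
  (71 - 50.8571)^2 = 405.7347
  (67 - 50.8571)^2 = 260.5918
  (100 - 50.8571)^2 = 2415.0204
  (33 - 50.8571)^2 = 318.8776
  (99 - 50.8571)^2 = 2317.7347
  (52 - 50.8571)^2 = 1.3061
  (10 - 50.8571)^2 = 1669.3061
  (65 - 50.8571)^2 = 200.0204
  (33 - 50.8571)^2 = 318.8776
  (26 - 50.8571)^2 = 617.8776
  (9 - 50.8571)^2 = 1752.0204
  (4 - 50.8571)^2 = 2195.5918
  (98 - 50.8571)^2 = 2222.449
  (45 - 50.8571)^2 = 34.3061
Step 3: Sum of squared deviations = 14729.7143
Step 4: Population variance = 14729.7143 / 14 = 1052.1224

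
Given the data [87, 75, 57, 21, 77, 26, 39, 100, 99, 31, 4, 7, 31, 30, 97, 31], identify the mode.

31

Step 1: Count the frequency of each value:
  4: appears 1 time(s)
  7: appears 1 time(s)
  21: appears 1 time(s)
  26: appears 1 time(s)
  30: appears 1 time(s)
  31: appears 3 time(s)
  39: appears 1 time(s)
  57: appears 1 time(s)
  75: appears 1 time(s)
  77: appears 1 time(s)
  87: appears 1 time(s)
  97: appears 1 time(s)
  99: appears 1 time(s)
  100: appears 1 time(s)
Step 2: The value 31 appears most frequently (3 times).
Step 3: Mode = 31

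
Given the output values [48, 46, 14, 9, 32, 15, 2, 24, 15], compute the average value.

22.7778

Step 1: Sum all values: 48 + 46 + 14 + 9 + 32 + 15 + 2 + 24 + 15 = 205
Step 2: Count the number of values: n = 9
Step 3: Mean = sum / n = 205 / 9 = 22.7778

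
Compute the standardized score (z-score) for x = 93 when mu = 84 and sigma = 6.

1.5

Step 1: Recall the z-score formula: z = (x - mu) / sigma
Step 2: Substitute values: z = (93 - 84) / 6
Step 3: z = 9 / 6 = 1.5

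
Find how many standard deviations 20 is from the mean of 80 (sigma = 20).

-3

Step 1: Recall the z-score formula: z = (x - mu) / sigma
Step 2: Substitute values: z = (20 - 80) / 20
Step 3: z = -60 / 20 = -3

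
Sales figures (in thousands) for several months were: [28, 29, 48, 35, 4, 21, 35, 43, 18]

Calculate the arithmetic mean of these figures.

29

Step 1: Sum all values: 28 + 29 + 48 + 35 + 4 + 21 + 35 + 43 + 18 = 261
Step 2: Count the number of values: n = 9
Step 3: Mean = sum / n = 261 / 9 = 29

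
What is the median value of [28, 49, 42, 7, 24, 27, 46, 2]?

27.5

Step 1: Sort the data in ascending order: [2, 7, 24, 27, 28, 42, 46, 49]
Step 2: The number of values is n = 8.
Step 3: Since n is even, the median is the average of positions 4 and 5:
  Median = (27 + 28) / 2 = 27.5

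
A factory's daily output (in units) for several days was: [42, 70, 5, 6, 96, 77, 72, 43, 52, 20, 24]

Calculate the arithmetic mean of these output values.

46.0909

Step 1: Sum all values: 42 + 70 + 5 + 6 + 96 + 77 + 72 + 43 + 52 + 20 + 24 = 507
Step 2: Count the number of values: n = 11
Step 3: Mean = sum / n = 507 / 11 = 46.0909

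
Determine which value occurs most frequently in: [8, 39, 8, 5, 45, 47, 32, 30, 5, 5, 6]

5

Step 1: Count the frequency of each value:
  5: appears 3 time(s)
  6: appears 1 time(s)
  8: appears 2 time(s)
  30: appears 1 time(s)
  32: appears 1 time(s)
  39: appears 1 time(s)
  45: appears 1 time(s)
  47: appears 1 time(s)
Step 2: The value 5 appears most frequently (3 times).
Step 3: Mode = 5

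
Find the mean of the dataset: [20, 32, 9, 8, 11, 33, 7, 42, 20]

20.2222

Step 1: Sum all values: 20 + 32 + 9 + 8 + 11 + 33 + 7 + 42 + 20 = 182
Step 2: Count the number of values: n = 9
Step 3: Mean = sum / n = 182 / 9 = 20.2222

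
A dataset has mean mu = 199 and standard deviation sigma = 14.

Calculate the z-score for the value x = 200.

0.0714

Step 1: Recall the z-score formula: z = (x - mu) / sigma
Step 2: Substitute values: z = (200 - 199) / 14
Step 3: z = 1 / 14 = 0.0714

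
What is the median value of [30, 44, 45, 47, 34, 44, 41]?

44

Step 1: Sort the data in ascending order: [30, 34, 41, 44, 44, 45, 47]
Step 2: The number of values is n = 7.
Step 3: Since n is odd, the median is the middle value at position 4: 44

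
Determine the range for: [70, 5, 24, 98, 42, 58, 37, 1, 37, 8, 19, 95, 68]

97

Step 1: Identify the maximum value: max = 98
Step 2: Identify the minimum value: min = 1
Step 3: Range = max - min = 98 - 1 = 97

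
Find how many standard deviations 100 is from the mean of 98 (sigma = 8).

0.25

Step 1: Recall the z-score formula: z = (x - mu) / sigma
Step 2: Substitute values: z = (100 - 98) / 8
Step 3: z = 2 / 8 = 0.25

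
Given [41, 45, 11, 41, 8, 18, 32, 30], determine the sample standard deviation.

14.3203

Step 1: Compute the mean: 28.25
Step 2: Sum of squared deviations from the mean: 1435.5
Step 3: Sample variance = 1435.5 / 7 = 205.0714
Step 4: Standard deviation = sqrt(205.0714) = 14.3203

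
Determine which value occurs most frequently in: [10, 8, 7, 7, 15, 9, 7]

7

Step 1: Count the frequency of each value:
  7: appears 3 time(s)
  8: appears 1 time(s)
  9: appears 1 time(s)
  10: appears 1 time(s)
  15: appears 1 time(s)
Step 2: The value 7 appears most frequently (3 times).
Step 3: Mode = 7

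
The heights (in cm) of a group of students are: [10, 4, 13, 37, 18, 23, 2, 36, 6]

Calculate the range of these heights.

35

Step 1: Identify the maximum value: max = 37
Step 2: Identify the minimum value: min = 2
Step 3: Range = max - min = 37 - 2 = 35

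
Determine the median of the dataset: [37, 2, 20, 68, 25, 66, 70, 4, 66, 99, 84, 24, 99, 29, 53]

53

Step 1: Sort the data in ascending order: [2, 4, 20, 24, 25, 29, 37, 53, 66, 66, 68, 70, 84, 99, 99]
Step 2: The number of values is n = 15.
Step 3: Since n is odd, the median is the middle value at position 8: 53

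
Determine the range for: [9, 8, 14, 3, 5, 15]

12

Step 1: Identify the maximum value: max = 15
Step 2: Identify the minimum value: min = 3
Step 3: Range = max - min = 15 - 3 = 12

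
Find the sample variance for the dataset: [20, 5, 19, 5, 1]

78

Step 1: Compute the mean: (20 + 5 + 19 + 5 + 1) / 5 = 10
Step 2: Compute squared deviations from the mean:
  (20 - 10)^2 = 100
  (5 - 10)^2 = 25
  (19 - 10)^2 = 81
  (5 - 10)^2 = 25
  (1 - 10)^2 = 81
Step 3: Sum of squared deviations = 312
Step 4: Sample variance = 312 / 4 = 78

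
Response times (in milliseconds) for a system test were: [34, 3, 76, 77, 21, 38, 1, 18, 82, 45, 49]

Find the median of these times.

38

Step 1: Sort the data in ascending order: [1, 3, 18, 21, 34, 38, 45, 49, 76, 77, 82]
Step 2: The number of values is n = 11.
Step 3: Since n is odd, the median is the middle value at position 6: 38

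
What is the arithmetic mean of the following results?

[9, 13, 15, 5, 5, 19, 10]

10.8571

Step 1: Sum all values: 9 + 13 + 15 + 5 + 5 + 19 + 10 = 76
Step 2: Count the number of values: n = 7
Step 3: Mean = sum / n = 76 / 7 = 10.8571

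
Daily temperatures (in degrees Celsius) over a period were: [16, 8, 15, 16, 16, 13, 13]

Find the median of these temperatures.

15

Step 1: Sort the data in ascending order: [8, 13, 13, 15, 16, 16, 16]
Step 2: The number of values is n = 7.
Step 3: Since n is odd, the median is the middle value at position 4: 15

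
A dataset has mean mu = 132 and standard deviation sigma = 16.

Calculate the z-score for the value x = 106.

-1.625

Step 1: Recall the z-score formula: z = (x - mu) / sigma
Step 2: Substitute values: z = (106 - 132) / 16
Step 3: z = -26 / 16 = -1.625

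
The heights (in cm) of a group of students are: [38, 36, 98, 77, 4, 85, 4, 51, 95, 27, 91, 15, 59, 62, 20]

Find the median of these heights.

51

Step 1: Sort the data in ascending order: [4, 4, 15, 20, 27, 36, 38, 51, 59, 62, 77, 85, 91, 95, 98]
Step 2: The number of values is n = 15.
Step 3: Since n is odd, the median is the middle value at position 8: 51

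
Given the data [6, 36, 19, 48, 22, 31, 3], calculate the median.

22

Step 1: Sort the data in ascending order: [3, 6, 19, 22, 31, 36, 48]
Step 2: The number of values is n = 7.
Step 3: Since n is odd, the median is the middle value at position 4: 22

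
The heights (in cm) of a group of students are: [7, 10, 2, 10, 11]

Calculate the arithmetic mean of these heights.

8

Step 1: Sum all values: 7 + 10 + 2 + 10 + 11 = 40
Step 2: Count the number of values: n = 5
Step 3: Mean = sum / n = 40 / 5 = 8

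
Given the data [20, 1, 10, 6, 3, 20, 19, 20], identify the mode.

20

Step 1: Count the frequency of each value:
  1: appears 1 time(s)
  3: appears 1 time(s)
  6: appears 1 time(s)
  10: appears 1 time(s)
  19: appears 1 time(s)
  20: appears 3 time(s)
Step 2: The value 20 appears most frequently (3 times).
Step 3: Mode = 20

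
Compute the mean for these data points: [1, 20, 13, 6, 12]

10.4

Step 1: Sum all values: 1 + 20 + 13 + 6 + 12 = 52
Step 2: Count the number of values: n = 5
Step 3: Mean = sum / n = 52 / 5 = 10.4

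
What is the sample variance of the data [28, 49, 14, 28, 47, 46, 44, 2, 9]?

323.75

Step 1: Compute the mean: (28 + 49 + 14 + 28 + 47 + 46 + 44 + 2 + 9) / 9 = 29.6667
Step 2: Compute squared deviations from the mean:
  (28 - 29.6667)^2 = 2.7778
  (49 - 29.6667)^2 = 373.7778
  (14 - 29.6667)^2 = 245.4444
  (28 - 29.6667)^2 = 2.7778
  (47 - 29.6667)^2 = 300.4444
  (46 - 29.6667)^2 = 266.7778
  (44 - 29.6667)^2 = 205.4444
  (2 - 29.6667)^2 = 765.4444
  (9 - 29.6667)^2 = 427.1111
Step 3: Sum of squared deviations = 2590
Step 4: Sample variance = 2590 / 8 = 323.75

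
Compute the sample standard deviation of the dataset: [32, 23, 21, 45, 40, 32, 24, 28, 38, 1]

12.3935

Step 1: Compute the mean: 28.4
Step 2: Sum of squared deviations from the mean: 1382.4
Step 3: Sample variance = 1382.4 / 9 = 153.6
Step 4: Standard deviation = sqrt(153.6) = 12.3935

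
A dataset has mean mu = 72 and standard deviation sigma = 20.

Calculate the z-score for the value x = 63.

-0.45

Step 1: Recall the z-score formula: z = (x - mu) / sigma
Step 2: Substitute values: z = (63 - 72) / 20
Step 3: z = -9 / 20 = -0.45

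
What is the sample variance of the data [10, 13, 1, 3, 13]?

32

Step 1: Compute the mean: (10 + 13 + 1 + 3 + 13) / 5 = 8
Step 2: Compute squared deviations from the mean:
  (10 - 8)^2 = 4
  (13 - 8)^2 = 25
  (1 - 8)^2 = 49
  (3 - 8)^2 = 25
  (13 - 8)^2 = 25
Step 3: Sum of squared deviations = 128
Step 4: Sample variance = 128 / 4 = 32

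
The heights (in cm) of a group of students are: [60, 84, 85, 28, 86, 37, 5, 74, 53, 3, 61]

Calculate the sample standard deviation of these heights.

30.5099

Step 1: Compute the mean: 52.3636
Step 2: Sum of squared deviations from the mean: 9308.5455
Step 3: Sample variance = 9308.5455 / 10 = 930.8545
Step 4: Standard deviation = sqrt(930.8545) = 30.5099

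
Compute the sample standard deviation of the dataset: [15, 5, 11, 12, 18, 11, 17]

4.424

Step 1: Compute the mean: 12.7143
Step 2: Sum of squared deviations from the mean: 117.4286
Step 3: Sample variance = 117.4286 / 6 = 19.5714
Step 4: Standard deviation = sqrt(19.5714) = 4.424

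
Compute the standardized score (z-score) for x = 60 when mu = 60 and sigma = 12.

0

Step 1: Recall the z-score formula: z = (x - mu) / sigma
Step 2: Substitute values: z = (60 - 60) / 12
Step 3: z = 0 / 12 = 0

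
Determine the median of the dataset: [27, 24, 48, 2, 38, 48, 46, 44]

41

Step 1: Sort the data in ascending order: [2, 24, 27, 38, 44, 46, 48, 48]
Step 2: The number of values is n = 8.
Step 3: Since n is even, the median is the average of positions 4 and 5:
  Median = (38 + 44) / 2 = 41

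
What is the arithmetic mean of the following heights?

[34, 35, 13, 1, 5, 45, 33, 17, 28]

23.4444

Step 1: Sum all values: 34 + 35 + 13 + 1 + 5 + 45 + 33 + 17 + 28 = 211
Step 2: Count the number of values: n = 9
Step 3: Mean = sum / n = 211 / 9 = 23.4444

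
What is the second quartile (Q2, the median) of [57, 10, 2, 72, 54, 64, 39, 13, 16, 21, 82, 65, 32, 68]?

46.5

Step 1: Sort the data: [2, 10, 13, 16, 21, 32, 39, 54, 57, 64, 65, 68, 72, 82]
Step 2: n = 14
Step 3: Q2 is the median. Since n is even, it is the average of the values at positions 7 and 8:
  Q2 = (39 + 54) / 2 = 46.5
Step 4: Q2 = 46.5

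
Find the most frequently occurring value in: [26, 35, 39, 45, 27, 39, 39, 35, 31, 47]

39

Step 1: Count the frequency of each value:
  26: appears 1 time(s)
  27: appears 1 time(s)
  31: appears 1 time(s)
  35: appears 2 time(s)
  39: appears 3 time(s)
  45: appears 1 time(s)
  47: appears 1 time(s)
Step 2: The value 39 appears most frequently (3 times).
Step 3: Mode = 39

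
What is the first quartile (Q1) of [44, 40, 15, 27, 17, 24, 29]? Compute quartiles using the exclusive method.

17

Step 1: Sort the data: [15, 17, 24, 27, 29, 40, 44]
Step 2: n = 7
Step 3: Using the exclusive quartile method:
  Q1 = 17
  Q2 (median) = 27
  Q3 = 40
  IQR = Q3 - Q1 = 40 - 17 = 23
Step 4: Q1 = 17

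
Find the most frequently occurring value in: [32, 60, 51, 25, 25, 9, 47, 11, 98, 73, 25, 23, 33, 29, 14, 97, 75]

25

Step 1: Count the frequency of each value:
  9: appears 1 time(s)
  11: appears 1 time(s)
  14: appears 1 time(s)
  23: appears 1 time(s)
  25: appears 3 time(s)
  29: appears 1 time(s)
  32: appears 1 time(s)
  33: appears 1 time(s)
  47: appears 1 time(s)
  51: appears 1 time(s)
  60: appears 1 time(s)
  73: appears 1 time(s)
  75: appears 1 time(s)
  97: appears 1 time(s)
  98: appears 1 time(s)
Step 2: The value 25 appears most frequently (3 times).
Step 3: Mode = 25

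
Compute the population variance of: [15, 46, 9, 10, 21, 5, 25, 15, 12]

134.2469

Step 1: Compute the mean: (15 + 46 + 9 + 10 + 21 + 5 + 25 + 15 + 12) / 9 = 17.5556
Step 2: Compute squared deviations from the mean:
  (15 - 17.5556)^2 = 6.5309
  (46 - 17.5556)^2 = 809.0864
  (9 - 17.5556)^2 = 73.1975
  (10 - 17.5556)^2 = 57.0864
  (21 - 17.5556)^2 = 11.8642
  (5 - 17.5556)^2 = 157.642
  (25 - 17.5556)^2 = 55.4198
  (15 - 17.5556)^2 = 6.5309
  (12 - 17.5556)^2 = 30.8642
Step 3: Sum of squared deviations = 1208.2222
Step 4: Population variance = 1208.2222 / 9 = 134.2469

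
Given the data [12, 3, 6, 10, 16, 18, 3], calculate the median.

10

Step 1: Sort the data in ascending order: [3, 3, 6, 10, 12, 16, 18]
Step 2: The number of values is n = 7.
Step 3: Since n is odd, the median is the middle value at position 4: 10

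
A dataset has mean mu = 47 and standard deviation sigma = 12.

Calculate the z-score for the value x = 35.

-1

Step 1: Recall the z-score formula: z = (x - mu) / sigma
Step 2: Substitute values: z = (35 - 47) / 12
Step 3: z = -12 / 12 = -1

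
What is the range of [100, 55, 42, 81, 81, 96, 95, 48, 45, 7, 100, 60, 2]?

98

Step 1: Identify the maximum value: max = 100
Step 2: Identify the minimum value: min = 2
Step 3: Range = max - min = 100 - 2 = 98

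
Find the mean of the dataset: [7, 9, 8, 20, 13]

11.4

Step 1: Sum all values: 7 + 9 + 8 + 20 + 13 = 57
Step 2: Count the number of values: n = 5
Step 3: Mean = sum / n = 57 / 5 = 11.4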